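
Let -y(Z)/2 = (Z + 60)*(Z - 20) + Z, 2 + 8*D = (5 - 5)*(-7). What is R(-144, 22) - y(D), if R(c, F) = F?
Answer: -19187/8 ≈ -2398.4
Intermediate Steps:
D = -1/4 (D = -1/4 + ((5 - 5)*(-7))/8 = -1/4 + (0*(-7))/8 = -1/4 + (1/8)*0 = -1/4 + 0 = -1/4 ≈ -0.25000)
y(Z) = -2*Z - 2*(-20 + Z)*(60 + Z) (y(Z) = -2*((Z + 60)*(Z - 20) + Z) = -2*((60 + Z)*(-20 + Z) + Z) = -2*((-20 + Z)*(60 + Z) + Z) = -2*(Z + (-20 + Z)*(60 + Z)) = -2*Z - 2*(-20 + Z)*(60 + Z))
R(-144, 22) - y(D) = 22 - (2400 - 82*(-1/4) - 2*(-1/4)**2) = 22 - (2400 + 41/2 - 2*1/16) = 22 - (2400 + 41/2 - 1/8) = 22 - 1*19363/8 = 22 - 19363/8 = -19187/8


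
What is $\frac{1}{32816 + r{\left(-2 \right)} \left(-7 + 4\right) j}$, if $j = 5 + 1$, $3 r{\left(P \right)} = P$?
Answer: $\frac{1}{32828} \approx 3.0462 \cdot 10^{-5}$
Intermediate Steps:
$r{\left(P \right)} = \frac{P}{3}$
$j = 6$
$\frac{1}{32816 + r{\left(-2 \right)} \left(-7 + 4\right) j} = \frac{1}{32816 + \frac{1}{3} \left(-2\right) \left(-7 + 4\right) 6} = \frac{1}{32816 - \frac{2 \left(\left(-3\right) 6\right)}{3}} = \frac{1}{32816 - -12} = \frac{1}{32816 + 12} = \frac{1}{32828}$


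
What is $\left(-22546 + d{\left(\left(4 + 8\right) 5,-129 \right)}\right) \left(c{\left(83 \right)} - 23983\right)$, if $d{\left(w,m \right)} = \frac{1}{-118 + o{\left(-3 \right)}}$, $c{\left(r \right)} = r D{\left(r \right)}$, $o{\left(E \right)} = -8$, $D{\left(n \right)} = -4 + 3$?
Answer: $542592227$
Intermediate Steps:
$D{\left(n \right)} = -1$
$c{\left(r \right)} = - r$ ($c{\left(r \right)} = r \left(-1\right) = - r$)
$d{\left(w,m \right)} = - \frac{1}{126}$ ($d{\left(w,m \right)} = \frac{1}{-118 - 8} = \frac{1}{-126} = - \frac{1}{126}$)
$\left(-22546 + d{\left(\left(4 + 8\right) 5,-129 \right)}\right) \left(c{\left(83 \right)} - 23983\right) = \left(-22546 - \frac{1}{126}\right) \left(\left(-1\right) 83 - 23983\right) = - \frac{2840797 \left(-83 - 23983\right)}{126} = \left(- \frac{2840797}{126}\right) \left(-24066\right) = 542592227$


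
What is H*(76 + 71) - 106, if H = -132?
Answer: -19510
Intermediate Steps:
H*(76 + 71) - 106 = -132*(76 + 71) - 106 = -132*147 - 106 = -19404 - 106 = -19510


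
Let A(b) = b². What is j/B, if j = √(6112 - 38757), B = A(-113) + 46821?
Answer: I*√32645/59590 ≈ 0.003032*I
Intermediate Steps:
B = 59590 (B = (-113)² + 46821 = 12769 + 46821 = 59590)
j = I*√32645 (j = √(-32645) = I*√32645 ≈ 180.68*I)
j/B = (I*√32645)/59590 = (I*√32645)*(1/59590) = I*√32645/59590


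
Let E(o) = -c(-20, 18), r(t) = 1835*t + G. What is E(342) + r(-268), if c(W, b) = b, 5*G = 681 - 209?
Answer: -2458518/5 ≈ -4.9170e+5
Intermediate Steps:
G = 472/5 (G = (681 - 209)/5 = (⅕)*472 = 472/5 ≈ 94.400)
r(t) = 472/5 + 1835*t (r(t) = 1835*t + 472/5 = 472/5 + 1835*t)
E(o) = -18 (E(o) = -1*18 = -18)
E(342) + r(-268) = -18 + (472/5 + 1835*(-268)) = -18 + (472/5 - 491780) = -18 - 2458428/5 = -2458518/5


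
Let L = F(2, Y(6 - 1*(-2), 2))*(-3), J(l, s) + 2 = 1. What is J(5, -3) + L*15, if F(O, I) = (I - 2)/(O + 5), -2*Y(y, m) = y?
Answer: 263/7 ≈ 37.571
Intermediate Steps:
Y(y, m) = -y/2
J(l, s) = -1 (J(l, s) = -2 + 1 = -1)
F(O, I) = (-2 + I)/(5 + O)
L = 18/7 (L = ((-2 - (6 - 1*(-2))/2)/(5 + 2))*(-3) = ((-2 - (6 + 2)/2)/7)*(-3) = ((-2 - ½*8)/7)*(-3) = ((-2 - 4)/7)*(-3) = ((⅐)*(-6))*(-3) = -6/7*(-3) = 18/7 ≈ 2.5714)
J(5, -3) + L*15 = -1 + (18/7)*15 = -1 + 270/7 = 263/7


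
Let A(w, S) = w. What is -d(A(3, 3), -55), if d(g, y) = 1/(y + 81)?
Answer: -1/26 ≈ -0.038462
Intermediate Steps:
d(g, y) = 1/(81 + y)
-d(A(3, 3), -55) = -1/(81 - 55) = -1/26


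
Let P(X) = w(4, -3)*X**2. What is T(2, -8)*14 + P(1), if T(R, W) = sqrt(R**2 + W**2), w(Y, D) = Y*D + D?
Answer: -15 + 28*sqrt(17) ≈ 100.45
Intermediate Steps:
w(Y, D) = D + D*Y (w(Y, D) = D*Y + D = D + D*Y)
P(X) = -15*X**2 (P(X) = (-3*(1 + 4))*X**2 = (-3*5)*X**2 = -15*X**2)
T(2, -8)*14 + P(1) = sqrt(2**2 + (-8)**2)*14 - 15*1**2 = sqrt(4 + 64)*14 - 15*1 = sqrt(68)*14 - 15 = (2*sqrt(17))*14 - 15 = 28*sqrt(17) - 15 = -15 + 28*sqrt(17)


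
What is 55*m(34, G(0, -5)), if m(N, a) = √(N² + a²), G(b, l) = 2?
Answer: 110*√290 ≈ 1873.2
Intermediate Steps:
55*m(34, G(0, -5)) = 55*√(34² + 2²) = 55*√(1156 + 4) = 55*√1160 = 55*(2*√290) = 110*√290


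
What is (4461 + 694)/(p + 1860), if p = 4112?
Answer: 5155/5972 ≈ 0.86319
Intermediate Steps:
(4461 + 694)/(p + 1860) = (4461 + 694)/(4112 + 1860) = 5155/5972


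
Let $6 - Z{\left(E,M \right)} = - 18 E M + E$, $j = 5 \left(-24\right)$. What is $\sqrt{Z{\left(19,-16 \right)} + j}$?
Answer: $i \sqrt{5605} \approx 74.867 i$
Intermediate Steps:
$j = -120$
$Z{\left(E,M \right)} = 6 - E + 18 E M$ ($Z{\left(E,M \right)} = 6 - \left(- 18 E M + E\right) = 6 - \left(E - 18 E M\right) = 6 + \left(- E + 18 E M\right) = 6 - E + 18 E M$)
$\sqrt{Z{\left(19,-16 \right)} + j} = \sqrt{\left(6 - 19 + 18 \cdot 19 \left(-16\right)\right) - 120} = \sqrt{\left(6 - 19 - 5472\right) - 120} = \sqrt{-5485 - 120} = \sqrt{-5605} = i \sqrt{5605}$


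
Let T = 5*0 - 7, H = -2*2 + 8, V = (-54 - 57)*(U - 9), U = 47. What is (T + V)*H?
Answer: -16900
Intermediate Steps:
V = -4218 (V = (-54 - 57)*(47 - 9) = -111*38 = -4218)
H = 4 (H = -4 + 8 = 4)
T = -7 (T = 0 - 7 = -7)
(T + V)*H = (-7 - 4218)*4 = -4225*4 = -16900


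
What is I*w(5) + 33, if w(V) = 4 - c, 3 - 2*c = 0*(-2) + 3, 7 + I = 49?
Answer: 201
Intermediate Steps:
I = 42 (I = -7 + 49 = 42)
c = 0 (c = 3/2 - (0*(-2) + 3)/2 = 3/2 - (0 + 3)/2 = 3/2 - 1/2*3 = 3/2 - 3/2 = 0)
w(V) = 4 (w(V) = 4 - 1*0 = 4 + 0 = 4)
I*w(5) + 33 = 42*4 + 33 = 168 + 33 = 201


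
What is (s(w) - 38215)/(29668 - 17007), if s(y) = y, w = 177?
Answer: -3458/1151 ≈ -3.0043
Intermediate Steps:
(s(w) - 38215)/(29668 - 17007) = (177 - 38215)/(29668 - 17007) = -38038/12661 = -38038*1/12661 = -3458/1151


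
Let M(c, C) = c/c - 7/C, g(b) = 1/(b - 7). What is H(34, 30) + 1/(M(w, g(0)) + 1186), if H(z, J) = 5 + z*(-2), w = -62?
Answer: -77867/1236 ≈ -62.999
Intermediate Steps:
g(b) = 1/(-7 + b)
M(c, C) = 1 - 7/C
H(z, J) = 5 - 2*z
H(34, 30) + 1/(M(w, g(0)) + 1186) = (5 - 2*34) + 1/((-7 + 1/(-7 + 0))/(1/(-7 + 0)) + 1186) = (5 - 68) + 1/((-7 + 1/(-7))/(1/(-7)) + 1186) = -63 + 1/((-7 - 1/7)/(-1/7) + 1186) = -63 + 1/(-7*(-50/7) + 1186) = -63 + 1/(50 + 1186) = -63 + 1/1236 = -77867/1236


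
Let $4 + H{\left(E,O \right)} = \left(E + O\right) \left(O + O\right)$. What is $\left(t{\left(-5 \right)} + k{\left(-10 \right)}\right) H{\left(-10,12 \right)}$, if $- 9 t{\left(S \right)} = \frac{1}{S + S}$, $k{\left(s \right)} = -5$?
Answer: $- \frac{9878}{45} \approx -219.51$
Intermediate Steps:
$H{\left(E,O \right)} = -4 + 2 O \left(E + O\right)$ ($H{\left(E,O \right)} = -4 + \left(E + O\right) \left(O + O\right) = -4 + \left(E + O\right) 2 O = -4 + 2 O \left(E + O\right)$)
$t{\left(S \right)} = - \frac{1}{18 S}$ ($t{\left(S \right)} = - \frac{1}{9 \left(S + S\right)} = - \frac{1}{9 \cdot 2 S} = - \frac{\frac{1}{2} \frac{1}{S}}{9} = - \frac{1}{18 S}$)
$\left(t{\left(-5 \right)} + k{\left(-10 \right)}\right) H{\left(-10,12 \right)} = \left(- \frac{1}{18 \left(-5\right)} - 5\right) \left(-4 + 2 \cdot 12^{2} + 2 \left(-10\right) 12\right) = \left(\left(- \frac{1}{18}\right) \left(- \frac{1}{5}\right) - 5\right) \left(-4 + 2 \cdot 144 - 240\right) = \left(\frac{1}{90} - 5\right) \left(-4 + 288 - 240\right) = \left(- \frac{449}{90}\right) 44 = - \frac{9878}{45}$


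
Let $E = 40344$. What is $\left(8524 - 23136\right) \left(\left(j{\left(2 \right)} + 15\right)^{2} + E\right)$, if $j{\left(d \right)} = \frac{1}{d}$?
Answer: $-593017061$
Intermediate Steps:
$\left(8524 - 23136\right) \left(\left(j{\left(2 \right)} + 15\right)^{2} + E\right) = \left(8524 - 23136\right) \left(\left(\frac{1}{2} + 15\right)^{2} + 40344\right) = - 14612 \left(\left(\frac{1}{2} + 15\right)^{2} + 40344\right) = - 14612 \left(\left(\frac{31}{2}\right)^{2} + 40344\right) = - 14612 \left(\frac{961}{4} + 40344\right) = \left(-14612\right) \frac{162337}{4} = -593017061$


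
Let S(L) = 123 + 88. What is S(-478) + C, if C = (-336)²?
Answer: 113107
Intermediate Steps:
S(L) = 211
C = 112896
S(-478) + C = 211 + 112896 = 113107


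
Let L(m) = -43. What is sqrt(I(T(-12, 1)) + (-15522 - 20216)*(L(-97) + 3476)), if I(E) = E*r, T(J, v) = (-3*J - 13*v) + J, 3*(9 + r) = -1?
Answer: I*sqrt(1104197910)/3 ≈ 11076.0*I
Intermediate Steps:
r = -28/3 (r = -9 + (1/3)*(-1) = -9 - 1/3 = -28/3 ≈ -9.3333)
T(J, v) = -13*v - 2*J (T(J, v) = (-13*v - 3*J) + J = -13*v - 2*J)
I(E) = -28*E/3 (I(E) = E*(-28/3) = -28*E/3)
sqrt(I(T(-12, 1)) + (-15522 - 20216)*(L(-97) + 3476)) = sqrt(-28*(-13*1 - 2*(-12))/3 + (-15522 - 20216)*(-43 + 3476)) = sqrt(-28*(-13 + 24)/3 - 35738*3433) = sqrt(-28/3*11 - 122688554) = sqrt(-308/3 - 122688554) = sqrt(-368065970/3) = I*sqrt(1104197910)/3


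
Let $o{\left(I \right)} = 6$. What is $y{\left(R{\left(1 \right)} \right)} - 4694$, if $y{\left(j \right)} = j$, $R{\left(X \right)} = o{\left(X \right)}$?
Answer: $-4688$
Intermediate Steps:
$R{\left(X \right)} = 6$
$y{\left(R{\left(1 \right)} \right)} - 4694 = 6 - 4694 = -4688$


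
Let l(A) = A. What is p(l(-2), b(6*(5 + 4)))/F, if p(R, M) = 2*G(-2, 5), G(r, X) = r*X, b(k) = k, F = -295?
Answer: 4/59 ≈ 0.067797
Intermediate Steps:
G(r, X) = X*r
p(R, M) = -20 (p(R, M) = 2*(5*(-2)) = 2*(-10) = -20)
p(l(-2), b(6*(5 + 4)))/F = -20/(-295) = -20*(-1/295) = 4/59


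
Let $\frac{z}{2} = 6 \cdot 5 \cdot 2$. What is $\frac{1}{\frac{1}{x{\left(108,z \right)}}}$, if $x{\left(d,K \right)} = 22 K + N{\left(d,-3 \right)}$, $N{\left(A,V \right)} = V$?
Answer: $2637$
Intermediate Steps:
$z = 120$ ($z = 2 \cdot 6 \cdot 5 \cdot 2 = 2 \cdot 30 \cdot 2 = 2 \cdot 60 = 120$)
$x{\left(d,K \right)} = -3 + 22 K$ ($x{\left(d,K \right)} = 22 K - 3 = -3 + 22 K$)
$\frac{1}{\frac{1}{x{\left(108,z \right)}}} = \frac{1}{\frac{1}{-3 + 22 \cdot 120}} = \frac{1}{\frac{1}{-3 + 2640}} = \frac{1}{\frac{1}{2637}} = 2637$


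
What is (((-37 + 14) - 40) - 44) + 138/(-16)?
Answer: -925/8 ≈ -115.63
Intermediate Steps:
(((-37 + 14) - 40) - 44) + 138/(-16) = ((-23 - 40) - 44) + 138*(-1/16) = (-63 - 44) - 69/8 = -107 - 69/8 = -925/8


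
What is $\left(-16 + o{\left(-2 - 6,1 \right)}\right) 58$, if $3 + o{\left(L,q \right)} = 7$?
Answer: $-696$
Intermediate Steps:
$o{\left(L,q \right)} = 4$ ($o{\left(L,q \right)} = -3 + 7 = 4$)
$\left(-16 + o{\left(-2 - 6,1 \right)}\right) 58 = \left(-16 + 4\right) 58 = \left(-12\right) 58 = -696$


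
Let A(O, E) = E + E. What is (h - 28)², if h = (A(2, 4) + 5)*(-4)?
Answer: 6400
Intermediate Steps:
A(O, E) = 2*E
h = -52 (h = (2*4 + 5)*(-4) = (8 + 5)*(-4) = 13*(-4) = -52)
(h - 28)² = (-52 - 28)² = (-80)² = 6400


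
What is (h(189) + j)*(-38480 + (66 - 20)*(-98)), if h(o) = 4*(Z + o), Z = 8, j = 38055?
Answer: -1669782884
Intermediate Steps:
h(o) = 32 + 4*o (h(o) = 4*(8 + o) = 32 + 4*o)
(h(189) + j)*(-38480 + (66 - 20)*(-98)) = ((32 + 4*189) + 38055)*(-38480 + (66 - 20)*(-98)) = ((32 + 756) + 38055)*(-38480 + 46*(-98)) = (788 + 38055)*(-38480 - 4508) = 38843*(-42988) = -1669782884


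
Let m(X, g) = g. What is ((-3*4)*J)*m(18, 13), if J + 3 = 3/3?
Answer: 312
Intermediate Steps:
J = -2 (J = -3 + 3/3 = -3 + 3*(⅓) = -3 + 1 = -2)
((-3*4)*J)*m(18, 13) = (-3*4*(-2))*13 = -12*(-2)*13 = 24*13 = 312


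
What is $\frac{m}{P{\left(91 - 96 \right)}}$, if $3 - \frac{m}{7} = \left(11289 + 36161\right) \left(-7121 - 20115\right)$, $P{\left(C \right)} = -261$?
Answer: $- \frac{9046437421}{261} \approx -3.4661 \cdot 10^{7}$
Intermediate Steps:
$m = 9046437421$ ($m = 21 - 7 \left(11289 + 36161\right) \left(-7121 - 20115\right) = 21 - 7 \cdot 47450 \left(-27236\right) = 21 - -9046437400 = 21 + 9046437400 = 9046437421$)
$\frac{m}{P{\left(91 - 96 \right)}} = \frac{9046437421}{-261} = 9046437421 \left(- \frac{1}{261}\right) = - \frac{9046437421}{261}$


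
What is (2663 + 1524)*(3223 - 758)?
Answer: 10320955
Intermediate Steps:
(2663 + 1524)*(3223 - 758) = 4187*2465 = 10320955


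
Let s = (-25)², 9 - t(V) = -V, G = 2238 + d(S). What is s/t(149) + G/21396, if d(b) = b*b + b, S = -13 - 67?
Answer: 1840583/422571 ≈ 4.3557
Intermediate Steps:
S = -80
d(b) = b + b² (d(b) = b² + b = b + b²)
G = 8558 (G = 2238 - 80*(1 - 80) = 2238 - 80*(-79) = 2238 + 6320 = 8558)
t(V) = 9 + V (t(V) = 9 - (-1)*V = 9 + V)
s = 625
s/t(149) + G/21396 = 625/(9 + 149) + 8558/21396 = 625/158 + 8558*(1/21396) = 625*(1/158) + 4279/10698 = 625/158 + 4279/10698 = 1840583/422571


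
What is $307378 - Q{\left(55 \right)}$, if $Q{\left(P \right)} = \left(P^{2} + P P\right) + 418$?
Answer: $300910$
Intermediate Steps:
$Q{\left(P \right)} = 418 + 2 P^{2}$ ($Q{\left(P \right)} = \left(P^{2} + P^{2}\right) + 418 = 2 P^{2} + 418 = 418 + 2 P^{2}$)
$307378 - Q{\left(55 \right)} = 307378 - \left(418 + 2 \cdot 55^{2}\right) = 307378 - \left(418 + 2 \cdot 3025\right) = 307378 - \left(418 + 6050\right) = 307378 - 6468 = 300910$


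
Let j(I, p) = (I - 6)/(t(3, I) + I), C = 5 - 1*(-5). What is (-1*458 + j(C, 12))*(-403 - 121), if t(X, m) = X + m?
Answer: 5517720/23 ≈ 2.3990e+5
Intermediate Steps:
C = 10 (C = 5 + 5 = 10)
j(I, p) = (-6 + I)/(3 + 2*I) (j(I, p) = (I - 6)/((3 + I) + I) = (-6 + I)/(3 + 2*I))
(-1*458 + j(C, 12))*(-403 - 121) = (-1*458 + (-6 + 10)/(3 + 2*10))*(-403 - 121) = (-458 + 4/(3 + 20))*(-524) = (-458 + 4/23)*(-524) = -10530/23*(-524) = 5517720/23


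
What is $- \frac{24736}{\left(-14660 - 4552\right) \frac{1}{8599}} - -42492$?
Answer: $\frac{257265292}{4803} \approx 53563.0$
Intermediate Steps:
$- \frac{24736}{\left(-14660 - 4552\right) \frac{1}{8599}} - -42492 = - \frac{24736}{\left(-14660 - 4552\right) \frac{1}{8599}} + 42492 = - \frac{24736}{\left(-19212\right) \frac{1}{8599}} + 42492 = - \frac{24736}{- \frac{19212}{8599}} + 42492 = \left(-24736\right) \left(- \frac{8599}{19212}\right) + 42492 = \frac{53176216}{4803} + 42492 = \frac{257265292}{4803}$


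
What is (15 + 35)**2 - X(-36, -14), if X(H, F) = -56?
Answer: 2556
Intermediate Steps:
(15 + 35)**2 - X(-36, -14) = (15 + 35)**2 - 1*(-56) = 50**2 + 56 = 2500 + 56 = 2556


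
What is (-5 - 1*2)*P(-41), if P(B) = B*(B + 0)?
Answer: -11767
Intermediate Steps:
P(B) = B² (P(B) = B*B = B²)
(-5 - 1*2)*P(-41) = (-5 - 1*2)*(-41)² = (-5 - 2)*1681 = -7*1681 = -11767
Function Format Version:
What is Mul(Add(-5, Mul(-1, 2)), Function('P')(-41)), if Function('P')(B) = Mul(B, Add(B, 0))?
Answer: -11767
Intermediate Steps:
Function('P')(B) = Pow(B, 2) (Function('P')(B) = Mul(B, B) = Pow(B, 2))
Mul(Add(-5, Mul(-1, 2)), Function('P')(-41)) = Mul(Add(-5, Mul(-1, 2)), Pow(-41, 2)) = Mul(Add(-5, -2), 1681) = Mul(-7, 1681) = -11767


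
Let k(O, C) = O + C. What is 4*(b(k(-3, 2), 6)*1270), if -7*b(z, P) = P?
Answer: -30480/7 ≈ -4354.3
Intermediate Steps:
k(O, C) = C + O
b(z, P) = -P/7
4*(b(k(-3, 2), 6)*1270) = 4*(-1/7*6*1270) = 4*(-6/7*1270) = 4*(-7620/7) = -30480/7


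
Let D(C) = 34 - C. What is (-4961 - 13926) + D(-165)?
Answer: -18688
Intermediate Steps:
(-4961 - 13926) + D(-165) = (-4961 - 13926) + (34 - 1*(-165)) = -18887 + (34 + 165) = -18887 + 199 = -18688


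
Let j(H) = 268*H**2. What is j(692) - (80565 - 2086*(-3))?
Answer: 128248729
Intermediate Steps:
j(692) - (80565 - 2086*(-3)) = 268*692**2 - (80565 - 2086*(-3)) = 268*478864 - (80565 - 1*(-6258)) = 128335552 - (80565 + 6258) = 128335552 - 1*86823 = 128335552 - 86823 = 128248729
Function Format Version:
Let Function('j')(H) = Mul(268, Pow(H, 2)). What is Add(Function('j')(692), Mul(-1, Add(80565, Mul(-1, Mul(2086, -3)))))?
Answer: 128248729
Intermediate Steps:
Add(Function('j')(692), Mul(-1, Add(80565, Mul(-1, Mul(2086, -3))))) = Add(Mul(268, Pow(692, 2)), Mul(-1, Add(80565, Mul(-1, Mul(2086, -3))))) = Add(Mul(268, 478864), Mul(-1, Add(80565, Mul(-1, -6258)))) = Add(128335552, Mul(-1, Add(80565, 6258))) = Add(128335552, Mul(-1, 86823)) = Add(128335552, -86823) = 128248729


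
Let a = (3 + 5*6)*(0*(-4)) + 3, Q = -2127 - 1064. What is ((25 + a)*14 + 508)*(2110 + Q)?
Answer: -972900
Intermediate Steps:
Q = -3191
a = 3 (a = (3 + 30)*0 + 3 = 33*0 + 3 = 0 + 3 = 3)
((25 + a)*14 + 508)*(2110 + Q) = ((25 + 3)*14 + 508)*(2110 - 3191) = (28*14 + 508)*(-1081) = (392 + 508)*(-1081) = 900*(-1081) = -972900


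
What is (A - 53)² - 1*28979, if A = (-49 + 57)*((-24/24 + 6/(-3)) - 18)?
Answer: 19862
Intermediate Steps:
A = -168 (A = 8*((-24*1/24 + 6*(-⅓)) - 18) = 8*((-1 - 2) - 18) = 8*(-3 - 18) = 8*(-21) = -168)
(A - 53)² - 1*28979 = (-168 - 53)² - 1*28979 = (-221)² - 28979 = 48841 - 28979 = 19862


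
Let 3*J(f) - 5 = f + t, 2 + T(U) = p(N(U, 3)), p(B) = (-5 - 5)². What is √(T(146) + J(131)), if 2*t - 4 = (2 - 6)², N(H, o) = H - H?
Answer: 2*√330/3 ≈ 12.111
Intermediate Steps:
N(H, o) = 0
t = 10 (t = 2 + (2 - 6)²/2 = 2 + (½)*(-4)² = 2 + (½)*16 = 2 + 8 = 10)
p(B) = 100 (p(B) = (-10)² = 100)
T(U) = 98 (T(U) = -2 + 100 = 98)
J(f) = 5 + f/3 (J(f) = 5/3 + (f + 10)/3 = 5/3 + (10 + f)/3 = 5/3 + (10/3 + f/3) = 5 + f/3)
√(T(146) + J(131)) = √(98 + (5 + (⅓)*131)) = √(98 + (5 + 131/3)) = √(98 + 146/3) = √(440/3) = 2*√330/3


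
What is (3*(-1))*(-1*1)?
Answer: 3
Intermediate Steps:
(3*(-1))*(-1*1) = -3*(-1) = 3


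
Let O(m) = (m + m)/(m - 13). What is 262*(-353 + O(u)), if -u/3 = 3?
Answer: -1014988/11 ≈ -92272.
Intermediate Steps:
u = -9 (u = -3*3 = -9)
O(m) = 2*m/(-13 + m) (O(m) = (2*m)/(-13 + m) = 2*m/(-13 + m))
262*(-353 + O(u)) = 262*(-353 + 2*(-9)/(-13 - 9)) = 262*(-353 + 2*(-9)/(-22)) = 262*(-353 + 2*(-9)*(-1/22)) = 262*(-353 + 9/11) = 262*(-3874/11) = -1014988/11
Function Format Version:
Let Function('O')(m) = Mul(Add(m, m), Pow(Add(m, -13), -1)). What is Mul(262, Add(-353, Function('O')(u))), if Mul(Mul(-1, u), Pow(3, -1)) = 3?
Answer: Rational(-1014988, 11) ≈ -92272.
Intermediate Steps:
u = -9 (u = Mul(-3, 3) = -9)
Function('O')(m) = Mul(2, m, Pow(Add(-13, m), -1)) (Function('O')(m) = Mul(Mul(2, m), Pow(Add(-13, m), -1)) = Mul(2, m, Pow(Add(-13, m), -1)))
Mul(262, Add(-353, Function('O')(u))) = Mul(262, Add(-353, Mul(2, -9, Pow(Add(-13, -9), -1)))) = Mul(262, Add(-353, Mul(2, -9, Pow(-22, -1)))) = Mul(262, Add(-353, Mul(2, -9, Rational(-1, 22)))) = Mul(262, Add(-353, Rational(9, 11))) = Mul(262, Rational(-3874, 11)) = Rational(-1014988, 11)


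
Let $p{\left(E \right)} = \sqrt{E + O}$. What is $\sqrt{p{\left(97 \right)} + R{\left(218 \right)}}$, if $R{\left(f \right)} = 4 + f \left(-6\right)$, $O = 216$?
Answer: $\sqrt{-1304 + \sqrt{313}} \approx 35.865 i$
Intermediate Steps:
$p{\left(E \right)} = \sqrt{216 + E}$ ($p{\left(E \right)} = \sqrt{E + 216} = \sqrt{216 + E}$)
$R{\left(f \right)} = 4 - 6 f$
$\sqrt{p{\left(97 \right)} + R{\left(218 \right)}} = \sqrt{\sqrt{216 + 97} + \left(4 - 1308\right)} = \sqrt{\sqrt{313} + \left(4 - 1308\right)} = \sqrt{\sqrt{313} - 1304} = \sqrt{-1304 + \sqrt{313}}$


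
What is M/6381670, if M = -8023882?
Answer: -4011941/3190835 ≈ -1.2573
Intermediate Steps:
M/6381670 = -8023882/6381670 = -8023882*1/6381670 = -4011941/3190835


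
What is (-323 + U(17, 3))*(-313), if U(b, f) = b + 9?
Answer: 92961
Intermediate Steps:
U(b, f) = 9 + b
(-323 + U(17, 3))*(-313) = (-323 + (9 + 17))*(-313) = (-323 + 26)*(-313) = -297*(-313) = 92961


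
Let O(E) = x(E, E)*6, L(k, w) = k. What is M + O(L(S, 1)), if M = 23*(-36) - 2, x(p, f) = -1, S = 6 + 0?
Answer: -836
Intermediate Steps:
S = 6
O(E) = -6 (O(E) = -1*6 = -6)
M = -830 (M = -828 - 2 = -830)
M + O(L(S, 1)) = -830 - 6 = -836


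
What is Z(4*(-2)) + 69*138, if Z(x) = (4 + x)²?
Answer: 9538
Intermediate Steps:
Z(4*(-2)) + 69*138 = (4 + 4*(-2))² + 69*138 = (4 - 8)² + 9522 = (-4)² + 9522 = 16 + 9522 = 9538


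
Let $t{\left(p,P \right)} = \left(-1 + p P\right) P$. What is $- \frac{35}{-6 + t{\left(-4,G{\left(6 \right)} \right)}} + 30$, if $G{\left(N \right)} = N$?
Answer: $\frac{4715}{156} \approx 30.224$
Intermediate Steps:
$t{\left(p,P \right)} = P \left(-1 + P p\right)$ ($t{\left(p,P \right)} = \left(-1 + P p\right) P = P \left(-1 + P p\right)$)
$- \frac{35}{-6 + t{\left(-4,G{\left(6 \right)} \right)}} + 30 = - \frac{35}{-6 + 6 \left(-1 + 6 \left(-4\right)\right)} + 30 = - \frac{35}{-6 + 6 \left(-1 - 24\right)} + 30 = - \frac{35}{-6 + 6 \left(-25\right)} + 30 = - \frac{35}{-6 - 150} + 30 = - \frac{35}{-156} + 30 = \left(-35\right) \left(- \frac{1}{156}\right) + 30 = \frac{35}{156} + 30 = \frac{4715}{156}$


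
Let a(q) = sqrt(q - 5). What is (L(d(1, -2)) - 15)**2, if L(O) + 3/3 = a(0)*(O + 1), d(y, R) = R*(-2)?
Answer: 131 - 160*I*sqrt(5) ≈ 131.0 - 357.77*I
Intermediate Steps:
a(q) = sqrt(-5 + q)
d(y, R) = -2*R
L(O) = -1 + I*sqrt(5)*(1 + O) (L(O) = -1 + sqrt(-5 + 0)*(O + 1) = -1 + sqrt(-5)*(1 + O) = -1 + (I*sqrt(5))*(1 + O) = -1 + I*sqrt(5)*(1 + O))
(L(d(1, -2)) - 15)**2 = ((-1 + I*sqrt(5) + I*(-2*(-2))*sqrt(5)) - 15)**2 = ((-1 + I*sqrt(5) + I*4*sqrt(5)) - 15)**2 = ((-1 + I*sqrt(5) + 4*I*sqrt(5)) - 15)**2 = ((-1 + 5*I*sqrt(5)) - 15)**2 = (-16 + 5*I*sqrt(5))**2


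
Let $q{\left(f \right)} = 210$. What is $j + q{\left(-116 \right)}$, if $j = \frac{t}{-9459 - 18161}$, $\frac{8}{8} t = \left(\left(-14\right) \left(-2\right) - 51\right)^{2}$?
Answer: $\frac{5799671}{27620} \approx 209.98$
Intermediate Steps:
$t = 529$ ($t = \left(\left(-14\right) \left(-2\right) - 51\right)^{2} = \left(28 - 51\right)^{2} = \left(-23\right)^{2} = 529$)
$j = - \frac{529}{27620}$ ($j = \frac{529}{-9459 - 18161} = \frac{529}{-27620} = 529 \left(- \frac{1}{27620}\right) = - \frac{529}{27620} \approx -0.019153$)
$j + q{\left(-116 \right)} = - \frac{529}{27620} + 210 = \frac{5799671}{27620}$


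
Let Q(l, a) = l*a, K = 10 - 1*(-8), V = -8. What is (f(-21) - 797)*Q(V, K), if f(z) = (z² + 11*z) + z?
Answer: 87552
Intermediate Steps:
K = 18 (K = 10 + 8 = 18)
Q(l, a) = a*l
f(z) = z² + 12*z
(f(-21) - 797)*Q(V, K) = (-21*(12 - 21) - 797)*(18*(-8)) = (-21*(-9) - 797)*(-144) = (189 - 797)*(-144) = -608*(-144) = 87552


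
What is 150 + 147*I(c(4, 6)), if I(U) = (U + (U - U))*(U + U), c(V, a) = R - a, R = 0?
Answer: 10734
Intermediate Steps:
c(V, a) = -a (c(V, a) = 0 - a = -a)
I(U) = 2*U² (I(U) = (U + 0)*(2*U) = U*(2*U) = 2*U²)
150 + 147*I(c(4, 6)) = 150 + 147*(2*(-1*6)²) = 150 + 147*(2*(-6)²) = 150 + 147*(2*36) = 150 + 147*72 = 150 + 10584 = 10734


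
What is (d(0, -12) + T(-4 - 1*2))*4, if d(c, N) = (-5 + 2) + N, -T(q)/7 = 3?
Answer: -144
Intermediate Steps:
T(q) = -21 (T(q) = -7*3 = -21)
d(c, N) = -3 + N
(d(0, -12) + T(-4 - 1*2))*4 = ((-3 - 12) - 21)*4 = (-15 - 21)*4 = -36*4 = -144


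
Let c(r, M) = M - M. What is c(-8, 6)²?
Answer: 0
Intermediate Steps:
c(r, M) = 0
c(-8, 6)² = 0² = 0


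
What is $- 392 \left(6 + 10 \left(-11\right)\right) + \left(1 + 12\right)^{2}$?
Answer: $40937$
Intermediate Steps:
$- 392 \left(6 + 10 \left(-11\right)\right) + \left(1 + 12\right)^{2} = - 392 \left(6 - 110\right) + 13^{2} = \left(-392\right) \left(-104\right) + 169 = 40768 + 169 = 40937$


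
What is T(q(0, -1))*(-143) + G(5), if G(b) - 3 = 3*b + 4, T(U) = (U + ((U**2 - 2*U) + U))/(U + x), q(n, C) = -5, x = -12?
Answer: 3949/17 ≈ 232.29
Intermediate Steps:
T(U) = U**2/(-12 + U) (T(U) = (U + ((U**2 - 2*U) + U))/(U - 12) = (U + (U**2 - U))/(-12 + U) = U**2/(-12 + U))
G(b) = 7 + 3*b (G(b) = 3 + (3*b + 4) = 3 + (4 + 3*b) = 7 + 3*b)
T(q(0, -1))*(-143) + G(5) = ((-5)**2/(-12 - 5))*(-143) + (7 + 3*5) = (25/(-17))*(-143) + (7 + 15) = (25*(-1/17))*(-143) + 22 = -25/17*(-143) + 22 = 3575/17 + 22 = 3949/17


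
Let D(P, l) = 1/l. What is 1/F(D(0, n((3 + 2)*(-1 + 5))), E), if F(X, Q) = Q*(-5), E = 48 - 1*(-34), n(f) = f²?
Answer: -1/410 ≈ -0.0024390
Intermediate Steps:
E = 82 (E = 48 + 34 = 82)
F(X, Q) = -5*Q
1/F(D(0, n((3 + 2)*(-1 + 5))), E) = 1/(-5*82) = 1/(-410) = -1/410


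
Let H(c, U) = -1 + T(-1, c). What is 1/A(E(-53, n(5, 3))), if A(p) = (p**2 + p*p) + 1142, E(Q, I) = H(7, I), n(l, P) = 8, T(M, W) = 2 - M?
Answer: 1/1150 ≈ 0.00086956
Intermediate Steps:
H(c, U) = 2 (H(c, U) = -1 + (2 - 1*(-1)) = -1 + (2 + 1) = -1 + 3 = 2)
E(Q, I) = 2
A(p) = 1142 + 2*p**2 (A(p) = (p**2 + p**2) + 1142 = 2*p**2 + 1142 = 1142 + 2*p**2)
1/A(E(-53, n(5, 3))) = 1/(1142 + 2*2**2) = 1/(1142 + 2*4) = 1/(1142 + 8) = 1/1150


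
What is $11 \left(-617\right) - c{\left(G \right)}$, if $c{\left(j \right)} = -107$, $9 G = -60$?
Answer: $-6680$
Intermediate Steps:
$G = - \frac{20}{3}$ ($G = \frac{1}{9} \left(-60\right) = - \frac{20}{3} \approx -6.6667$)
$11 \left(-617\right) - c{\left(G \right)} = 11 \left(-617\right) - -107 = -6787 + 107 = -6680$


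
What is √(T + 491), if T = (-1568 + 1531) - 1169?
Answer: I*√715 ≈ 26.739*I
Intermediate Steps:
T = -1206 (T = -37 - 1169 = -1206)
√(T + 491) = √(-1206 + 491) = √(-715) = I*√715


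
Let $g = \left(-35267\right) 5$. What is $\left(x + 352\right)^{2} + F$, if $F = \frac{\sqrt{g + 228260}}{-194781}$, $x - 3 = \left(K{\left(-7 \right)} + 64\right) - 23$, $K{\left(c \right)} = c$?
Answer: $151321 - \frac{5 \sqrt{2077}}{194781} \approx 1.5132 \cdot 10^{5}$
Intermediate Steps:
$g = -176335$
$x = 37$ ($x = 3 + \left(\left(-7 + 64\right) - 23\right) = 3 + \left(57 - 23\right) = 3 + 34 = 37$)
$F = - \frac{5 \sqrt{2077}}{194781}$ ($F = \frac{\sqrt{-176335 + 228260}}{-194781} = \sqrt{51925} \left(- \frac{1}{194781}\right) = 5 \sqrt{2077} \left(- \frac{1}{194781}\right) = - \frac{5 \sqrt{2077}}{194781} \approx -0.0011699$)
$\left(x + 352\right)^{2} + F = \left(37 + 352\right)^{2} - \frac{5 \sqrt{2077}}{194781} = 389^{2} - \frac{5 \sqrt{2077}}{194781} = 151321 - \frac{5 \sqrt{2077}}{194781}$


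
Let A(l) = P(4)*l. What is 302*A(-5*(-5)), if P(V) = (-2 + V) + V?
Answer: 45300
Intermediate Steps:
P(V) = -2 + 2*V
A(l) = 6*l (A(l) = (-2 + 2*4)*l = (-2 + 8)*l = 6*l)
302*A(-5*(-5)) = 302*(6*(-5*(-5))) = 302*(6*25) = 302*150 = 45300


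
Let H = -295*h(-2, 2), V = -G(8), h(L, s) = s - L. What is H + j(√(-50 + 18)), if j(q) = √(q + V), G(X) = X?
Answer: -1180 + 2*√(-2 + I*√2) ≈ -1179.1 + 2.9831*I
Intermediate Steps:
V = -8 (V = -1*8 = -8)
j(q) = √(-8 + q) (j(q) = √(q - 8) = √(-8 + q))
H = -1180 (H = -295*(2 - 1*(-2)) = -295*(2 + 2) = -295*4 = -1180)
H + j(√(-50 + 18)) = -1180 + √(-8 + √(-50 + 18)) = -1180 + √(-8 + √(-32)) = -1180 + √(-8 + 4*I*√2)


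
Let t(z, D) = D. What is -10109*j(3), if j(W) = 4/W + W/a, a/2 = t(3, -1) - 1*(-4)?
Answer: -111199/6 ≈ -18533.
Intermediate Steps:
a = 6 (a = 2*(-1 - 1*(-4)) = 2*(-1 + 4) = 2*3 = 6)
j(W) = 4/W + W/6
-10109*j(3) = -10109*(4/3 + (1/6)*3) = -10109*(4*(1/3) + 1/2) = -10109*(4/3 + 1/2) = -10109*11/6 = -111199/6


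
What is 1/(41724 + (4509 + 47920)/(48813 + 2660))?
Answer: 51473/2147711881 ≈ 2.3966e-5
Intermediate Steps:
1/(41724 + (4509 + 47920)/(48813 + 2660)) = 1/(41724 + 52429/51473) = 1/(2147711881/51473) = 51473/2147711881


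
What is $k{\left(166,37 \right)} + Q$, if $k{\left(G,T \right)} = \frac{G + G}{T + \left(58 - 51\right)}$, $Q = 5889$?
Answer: $\frac{64862}{11} \approx 5896.5$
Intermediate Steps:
$k{\left(G,T \right)} = \frac{2 G}{7 + T}$ ($k{\left(G,T \right)} = \frac{2 G}{T + 7} = \frac{2 G}{7 + T}$)
$k{\left(166,37 \right)} + Q = 2 \cdot 166 \frac{1}{7 + 37} + 5889 = 2 \cdot 166 \cdot \frac{1}{44} + 5889 = \frac{83}{11} + 5889 = \frac{64862}{11}$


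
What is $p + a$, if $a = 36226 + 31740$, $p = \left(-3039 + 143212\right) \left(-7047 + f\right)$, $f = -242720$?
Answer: $-35010521725$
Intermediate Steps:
$p = -35010589691$ ($p = \left(-3039 + 143212\right) \left(-7047 - 242720\right) = 140173 \left(-249767\right) = -35010589691$)
$a = 67966$
$p + a = -35010589691 + 67966 = -35010521725$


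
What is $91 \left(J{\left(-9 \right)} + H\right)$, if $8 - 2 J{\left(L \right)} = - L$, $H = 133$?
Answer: $\frac{24115}{2} \approx 12058.0$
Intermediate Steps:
$J{\left(L \right)} = 4 + \frac{L}{2}$ ($J{\left(L \right)} = 4 - \frac{\left(-1\right) L}{2} = 4 + \frac{L}{2}$)
$91 \left(J{\left(-9 \right)} + H\right) = 91 \left(\left(4 + \frac{1}{2} \left(-9\right)\right) + 133\right) = 91 \left(\left(4 - \frac{9}{2}\right) + 133\right) = 91 \left(- \frac{1}{2} + 133\right) = 91 \cdot \frac{265}{2} = \frac{24115}{2}$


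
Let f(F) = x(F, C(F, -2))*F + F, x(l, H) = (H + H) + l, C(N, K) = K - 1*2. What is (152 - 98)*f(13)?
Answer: 4212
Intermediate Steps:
C(N, K) = -2 + K (C(N, K) = K - 2 = -2 + K)
x(l, H) = l + 2*H (x(l, H) = 2*H + l = l + 2*H)
f(F) = F + F*(-8 + F) (f(F) = (F + 2*(-2 - 2))*F + F = (F + 2*(-4))*F + F = (F - 8)*F + F = (-8 + F)*F + F = F*(-8 + F) + F = F + F*(-8 + F))
(152 - 98)*f(13) = (152 - 98)*(13*(-7 + 13)) = 54*(13*6) = 54*78 = 4212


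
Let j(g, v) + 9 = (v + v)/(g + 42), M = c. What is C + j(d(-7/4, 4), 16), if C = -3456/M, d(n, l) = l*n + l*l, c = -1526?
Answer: -237673/38913 ≈ -6.1078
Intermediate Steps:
M = -1526
d(n, l) = l**2 + l*n (d(n, l) = l*n + l**2 = l**2 + l*n)
j(g, v) = -9 + 2*v/(42 + g) (j(g, v) = -9 + (v + v)/(g + 42) = -9 + (2*v)/(42 + g) = -9 + 2*v/(42 + g))
C = 1728/763 (C = -3456/(-1526) = -3456*(-1/1526) = 1728/763 ≈ 2.2647)
C + j(d(-7/4, 4), 16) = 1728/763 + (-378 - 36*(4 - 7/4) + 2*16)/(42 + 4*(4 - 7/4)) = 1728/763 + (-378 - 36*(4 - 7*1/4) + 32)/(42 + 4*(4 - 7*1/4)) = 1728/763 + (-378 - 36*(4 - 7/4) + 32)/(42 + 4*(4 - 7/4)) = 1728/763 + (-378 - 36*9/4 + 32)/(42 + 4*(9/4)) = 1728/763 + (-378 - 9*9 + 32)/(42 + 9) = 1728/763 + (-378 - 81 + 32)/51 = 1728/763 + (1/51)*(-427) = 1728/763 - 427/51 = -237673/38913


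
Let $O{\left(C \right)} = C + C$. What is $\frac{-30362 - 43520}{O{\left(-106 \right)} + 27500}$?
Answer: $- \frac{36941}{13644} \approx -2.7075$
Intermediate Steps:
$O{\left(C \right)} = 2 C$
$\frac{-30362 - 43520}{O{\left(-106 \right)} + 27500} = \frac{-30362 - 43520}{2 \left(-106\right) + 27500} = - \frac{73882}{-212 + 27500} = - \frac{73882}{27288} = \left(-73882\right) \frac{1}{27288} = - \frac{36941}{13644}$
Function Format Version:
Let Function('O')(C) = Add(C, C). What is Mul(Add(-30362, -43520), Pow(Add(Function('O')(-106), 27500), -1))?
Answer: Rational(-36941, 13644) ≈ -2.7075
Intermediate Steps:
Function('O')(C) = Mul(2, C)
Mul(Add(-30362, -43520), Pow(Add(Function('O')(-106), 27500), -1)) = Mul(Add(-30362, -43520), Pow(Add(Mul(2, -106), 27500), -1)) = Mul(-73882, Pow(Add(-212, 27500), -1)) = Mul(-73882, Pow(27288, -1)) = Mul(-73882, Rational(1, 27288)) = Rational(-36941, 13644)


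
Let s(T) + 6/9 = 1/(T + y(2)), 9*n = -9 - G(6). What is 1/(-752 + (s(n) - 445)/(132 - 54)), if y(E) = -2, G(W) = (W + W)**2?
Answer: -2223/1684399 ≈ -0.0013198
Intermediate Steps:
G(W) = 4*W**2 (G(W) = (2*W)**2 = 4*W**2)
n = -17 (n = (-9 - 4*6**2)/9 = (-9 - 4*36)/9 = (-9 - 1*144)/9 = (-9 - 144)/9 = (1/9)*(-153) = -17)
s(T) = -2/3 + 1/(-2 + T) (s(T) = -2/3 + 1/(T - 2) = -2/3 + 1/(-2 + T))
1/(-752 + (s(n) - 445)/(132 - 54)) = 1/(-752 + ((7 - 2*(-17))/(3*(-2 - 17)) - 445)/(132 - 54)) = 1/(-752 + ((1/3)*(7 + 34)/(-19) - 445)/78) = 1/(-752 + ((1/3)*(-1/19)*41 - 445)*(1/78)) = 1/(-752 + (-41/57 - 445)*(1/78)) = 1/(-752 - 25406/57*1/78) = 1/(-752 - 12703/2223) = 1/(-1684399/2223) = -2223/1684399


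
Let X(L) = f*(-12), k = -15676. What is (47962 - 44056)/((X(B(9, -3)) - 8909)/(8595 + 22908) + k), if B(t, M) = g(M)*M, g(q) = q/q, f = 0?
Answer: -17578674/70549991 ≈ -0.24917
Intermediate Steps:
g(q) = 1
B(t, M) = M (B(t, M) = 1*M = M)
X(L) = 0 (X(L) = 0*(-12) = 0)
(47962 - 44056)/((X(B(9, -3)) - 8909)/(8595 + 22908) + k) = (47962 - 44056)/((0 - 8909)/(8595 + 22908) - 15676) = 3906/(-8909/31503 - 15676) = 3906/(-493849937/31503) = 3906*(-31503/493849937) = -17578674/70549991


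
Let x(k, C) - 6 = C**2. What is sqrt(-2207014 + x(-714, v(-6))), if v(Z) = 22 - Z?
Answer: 12*I*sqrt(15321) ≈ 1485.3*I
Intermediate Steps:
x(k, C) = 6 + C**2
sqrt(-2207014 + x(-714, v(-6))) = sqrt(-2207014 + (6 + (22 - 1*(-6))**2)) = sqrt(-2207014 + (6 + (22 + 6)**2)) = sqrt(-2207014 + (6 + 28**2)) = sqrt(-2207014 + (6 + 784)) = sqrt(-2207014 + 790) = sqrt(-2206224) = 12*I*sqrt(15321)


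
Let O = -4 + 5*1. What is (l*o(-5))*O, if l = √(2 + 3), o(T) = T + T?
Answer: -10*√5 ≈ -22.361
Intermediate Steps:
o(T) = 2*T
O = 1 (O = -4 + 5 = 1)
l = √5 ≈ 2.2361
(l*o(-5))*O = (√5*(2*(-5)))*1 = (√5*(-10))*1 = -10*√5*1 = -10*√5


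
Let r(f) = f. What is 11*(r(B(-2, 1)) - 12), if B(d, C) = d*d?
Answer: -88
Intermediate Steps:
B(d, C) = d²
11*(r(B(-2, 1)) - 12) = 11*((-2)² - 12) = 11*(4 - 12) = 11*(-8) = -88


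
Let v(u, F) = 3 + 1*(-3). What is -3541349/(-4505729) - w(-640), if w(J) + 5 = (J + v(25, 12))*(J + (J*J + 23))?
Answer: 1179370626778474/4505729 ≈ 2.6175e+8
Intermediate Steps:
v(u, F) = 0 (v(u, F) = 3 - 3 = 0)
w(J) = -5 + J*(23 + J + J²) (w(J) = -5 + (J + 0)*(J + (J*J + 23)) = -5 + J*(J + (J² + 23)) = -5 + J*(J + (23 + J²)) = -5 + J*(23 + J + J²))
-3541349/(-4505729) - w(-640) = -3541349/(-4505729) - (-5 + (-640)² + (-640)³ + 23*(-640)) = -3541349*(-1/4505729) - (-5 + 409600 - 262144000 - 14720) = 3541349/4505729 - 1*(-261749125) = 3541349/4505729 + 261749125 = 1179370626778474/4505729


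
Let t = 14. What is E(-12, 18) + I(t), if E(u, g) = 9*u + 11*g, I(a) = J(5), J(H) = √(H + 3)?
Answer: 90 + 2*√2 ≈ 92.828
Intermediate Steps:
J(H) = √(3 + H)
I(a) = 2*√2 (I(a) = √(3 + 5) = √8 = 2*√2)
E(-12, 18) + I(t) = (9*(-12) + 11*18) + 2*√2 = (-108 + 198) + 2*√2 = 90 + 2*√2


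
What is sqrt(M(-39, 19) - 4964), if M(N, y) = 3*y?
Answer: I*sqrt(4907) ≈ 70.05*I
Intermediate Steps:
sqrt(M(-39, 19) - 4964) = sqrt(3*19 - 4964) = sqrt(57 - 4964) = sqrt(-4907) = I*sqrt(4907)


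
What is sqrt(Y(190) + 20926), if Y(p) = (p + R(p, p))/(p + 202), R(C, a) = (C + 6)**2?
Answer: sqrt(4120799)/14 ≈ 145.00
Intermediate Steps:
R(C, a) = (6 + C)**2
Y(p) = (p + (6 + p)**2)/(202 + p) (Y(p) = (p + (6 + p)**2)/(p + 202) = (p + (6 + p)**2)/(202 + p))
sqrt(Y(190) + 20926) = sqrt((190 + (6 + 190)**2)/(202 + 190) + 20926) = sqrt((190 + 196**2)/392 + 20926) = sqrt((190 + 38416)/392 + 20926) = sqrt((1/392)*38606 + 20926) = sqrt(19303/196 + 20926) = sqrt(4120799/196) = sqrt(4120799)/14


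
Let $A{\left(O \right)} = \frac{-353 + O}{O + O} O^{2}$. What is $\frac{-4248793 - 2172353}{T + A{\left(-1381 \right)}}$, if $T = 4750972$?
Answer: $- \frac{6421146}{5948299} \approx -1.0795$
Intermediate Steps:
$A{\left(O \right)} = \frac{O \left(-353 + O\right)}{2}$ ($A{\left(O \right)} = \frac{-353 + O}{2 O} O^{2} = \frac{O \left(-353 + O\right)}{2}$)
$\frac{-4248793 - 2172353}{T + A{\left(-1381 \right)}} = \frac{-4248793 - 2172353}{4750972 + \frac{1}{2} \left(-1381\right) \left(-353 - 1381\right)} = - \frac{6421146}{4750972 + \frac{1}{2} \left(-1381\right) \left(-1734\right)} = - \frac{6421146}{4750972 + 1197327} = - \frac{6421146}{5948299}$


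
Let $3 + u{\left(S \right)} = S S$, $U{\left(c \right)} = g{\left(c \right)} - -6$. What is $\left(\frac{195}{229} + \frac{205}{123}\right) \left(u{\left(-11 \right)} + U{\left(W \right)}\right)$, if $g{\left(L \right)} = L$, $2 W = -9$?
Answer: $\frac{206735}{687} \approx 300.92$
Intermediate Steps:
$W = - \frac{9}{2}$ ($W = \frac{1}{2} \left(-9\right) = - \frac{9}{2} \approx -4.5$)
$U{\left(c \right)} = 6 + c$ ($U{\left(c \right)} = c - -6 = c + 6 = 6 + c$)
$u{\left(S \right)} = -3 + S^{2}$ ($u{\left(S \right)} = -3 + S S = -3 + S^{2}$)
$\left(\frac{195}{229} + \frac{205}{123}\right) \left(u{\left(-11 \right)} + U{\left(W \right)}\right) = \left(\frac{195}{229} + \frac{205}{123}\right) \left(\left(-3 + \left(-11\right)^{2}\right) + \left(6 - \frac{9}{2}\right)\right) = \left(195 \cdot \frac{1}{229} + 205 \cdot \frac{1}{123}\right) \left(\left(-3 + 121\right) + \frac{3}{2}\right) = \left(\frac{195}{229} + \frac{5}{3}\right) \left(118 + \frac{3}{2}\right) = \frac{1730}{687} \cdot \frac{239}{2} = \frac{206735}{687}$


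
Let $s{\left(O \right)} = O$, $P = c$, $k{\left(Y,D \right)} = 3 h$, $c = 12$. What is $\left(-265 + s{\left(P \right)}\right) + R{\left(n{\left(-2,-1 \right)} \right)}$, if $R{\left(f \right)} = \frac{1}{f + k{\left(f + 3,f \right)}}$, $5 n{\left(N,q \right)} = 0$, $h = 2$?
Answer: $- \frac{1517}{6} \approx -252.83$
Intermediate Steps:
$n{\left(N,q \right)} = 0$ ($n{\left(N,q \right)} = \frac{1}{5} \cdot 0 = 0$)
$k{\left(Y,D \right)} = 6$ ($k{\left(Y,D \right)} = 3 \cdot 2 = 6$)
$P = 12$
$R{\left(f \right)} = \frac{1}{6 + f}$ ($R{\left(f \right)} = \frac{1}{f + 6} = \frac{1}{6 + f}$)
$\left(-265 + s{\left(P \right)}\right) + R{\left(n{\left(-2,-1 \right)} \right)} = \left(-265 + 12\right) + \frac{1}{6 + 0} = -253 + \frac{1}{6} = - \frac{1517}{6}$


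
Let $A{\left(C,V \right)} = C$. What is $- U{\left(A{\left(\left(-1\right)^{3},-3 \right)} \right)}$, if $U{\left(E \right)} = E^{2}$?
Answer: $-1$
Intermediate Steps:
$- U{\left(A{\left(\left(-1\right)^{3},-3 \right)} \right)} = - \left(\left(-1\right)^{3}\right)^{2} = - \left(-1\right)^{2} = \left(-1\right) 1 = -1$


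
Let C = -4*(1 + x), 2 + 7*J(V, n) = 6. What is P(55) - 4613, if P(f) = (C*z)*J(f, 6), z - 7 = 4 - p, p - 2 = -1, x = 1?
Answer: -32611/7 ≈ -4658.7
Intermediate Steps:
J(V, n) = 4/7 (J(V, n) = -2/7 + (⅐)*6 = -2/7 + 6/7 = 4/7)
p = 1 (p = 2 - 1 = 1)
z = 10 (z = 7 + (4 - 1*1) = 7 + (4 - 1) = 7 + 3 = 10)
C = -8 (C = -4*(1 + 1) = -4*2 = -8)
P(f) = -320/7 (P(f) = -8*10*(4/7) = -80*4/7 = -320/7)
P(55) - 4613 = -320/7 - 4613 = -32611/7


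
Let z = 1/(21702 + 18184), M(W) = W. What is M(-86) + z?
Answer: -3430195/39886 ≈ -86.000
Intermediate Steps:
z = 1/39886 ≈ 2.5071e-5
M(-86) + z = -86 + 1/39886 = -3430195/39886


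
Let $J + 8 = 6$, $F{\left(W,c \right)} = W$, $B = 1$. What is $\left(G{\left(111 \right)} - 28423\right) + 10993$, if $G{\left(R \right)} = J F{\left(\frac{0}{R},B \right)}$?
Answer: $-17430$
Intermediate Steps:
$J = -2$ ($J = -8 + 6 = -2$)
$G{\left(R \right)} = 0$ ($G{\left(R \right)} = - 2 \frac{0}{R} = \left(-2\right) 0 = 0$)
$\left(G{\left(111 \right)} - 28423\right) + 10993 = \left(0 - 28423\right) + 10993 = -28423 + 10993 = -17430$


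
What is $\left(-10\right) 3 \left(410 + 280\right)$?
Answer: $-20700$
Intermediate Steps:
$\left(-10\right) 3 \left(410 + 280\right) = \left(-30\right) 690 = -20700$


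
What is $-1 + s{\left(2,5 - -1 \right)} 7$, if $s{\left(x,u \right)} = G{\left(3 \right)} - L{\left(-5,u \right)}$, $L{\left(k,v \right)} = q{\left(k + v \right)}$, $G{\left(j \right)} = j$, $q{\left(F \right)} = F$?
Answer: $13$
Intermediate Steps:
$L{\left(k,v \right)} = k + v$
$s{\left(x,u \right)} = 8 - u$ ($s{\left(x,u \right)} = 3 - \left(-5 + u\right) = 8 - u$)
$-1 + s{\left(2,5 - -1 \right)} 7 = -1 + \left(8 - \left(5 - -1\right)\right) 7 = -1 + \left(8 - \left(5 + 1\right)\right) 7 = -1 + \left(8 - 6\right) 7 = -1 + 2 \cdot 7 = -1 + 14 = 13$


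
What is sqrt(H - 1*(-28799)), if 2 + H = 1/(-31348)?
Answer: sqrt(7074682118135)/15674 ≈ 169.70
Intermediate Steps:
H = -62697/31348 (H = -2 + 1/(-31348) = -2 - 1/31348 = -62697/31348 ≈ -2.0000)
sqrt(H - 1*(-28799)) = sqrt(-62697/31348 - 1*(-28799)) = sqrt(-62697/31348 + 28799) = sqrt(902728355/31348) = sqrt(7074682118135)/15674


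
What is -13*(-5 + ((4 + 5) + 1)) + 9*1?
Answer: -56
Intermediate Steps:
-13*(-5 + ((4 + 5) + 1)) + 9*1 = -13*(-5 + (9 + 1)) + 9 = -13*(-5 + 10) + 9 = -13*5 + 9 = -65 + 9 = -56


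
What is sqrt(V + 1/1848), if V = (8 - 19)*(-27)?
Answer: sqrt(253571934)/924 ≈ 17.234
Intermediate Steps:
V = 297 (V = -11*(-27) = 297)
sqrt(V + 1/1848) = sqrt(297 + 1/1848) = sqrt(548857/1848) = sqrt(253571934)/924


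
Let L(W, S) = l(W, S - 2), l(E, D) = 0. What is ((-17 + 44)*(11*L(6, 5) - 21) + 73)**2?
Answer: 244036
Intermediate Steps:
L(W, S) = 0
((-17 + 44)*(11*L(6, 5) - 21) + 73)**2 = ((-17 + 44)*(11*0 - 21) + 73)**2 = (27*(0 - 21) + 73)**2 = (27*(-21) + 73)**2 = (-567 + 73)**2 = (-494)**2 = 244036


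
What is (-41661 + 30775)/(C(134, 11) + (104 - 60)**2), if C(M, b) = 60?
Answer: -5443/998 ≈ -5.4539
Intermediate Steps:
(-41661 + 30775)/(C(134, 11) + (104 - 60)**2) = (-41661 + 30775)/(60 + (104 - 60)**2) = -10886/(60 + 44**2) = -10886/(60 + 1936) = -10886/1996 = -10886*1/1996 = -5443/998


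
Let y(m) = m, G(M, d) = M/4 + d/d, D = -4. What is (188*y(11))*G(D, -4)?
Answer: 0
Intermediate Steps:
G(M, d) = 1 + M/4 (G(M, d) = M*(¼) + 1 = M/4 + 1 = 1 + M/4)
(188*y(11))*G(D, -4) = (188*11)*(1 + (¼)*(-4)) = 2068*(1 - 1) = 2068*0 = 0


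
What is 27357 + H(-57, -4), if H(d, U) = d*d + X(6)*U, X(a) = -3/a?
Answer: 30608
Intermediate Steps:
H(d, U) = d**2 - U/2 (H(d, U) = d*d + (-3/6)*U = d**2 + (-3*1/6)*U = d**2 - U/2)
27357 + H(-57, -4) = 27357 + ((-57)**2 - 1/2*(-4)) = 27357 + (3249 + 2) = 27357 + 3251 = 30608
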